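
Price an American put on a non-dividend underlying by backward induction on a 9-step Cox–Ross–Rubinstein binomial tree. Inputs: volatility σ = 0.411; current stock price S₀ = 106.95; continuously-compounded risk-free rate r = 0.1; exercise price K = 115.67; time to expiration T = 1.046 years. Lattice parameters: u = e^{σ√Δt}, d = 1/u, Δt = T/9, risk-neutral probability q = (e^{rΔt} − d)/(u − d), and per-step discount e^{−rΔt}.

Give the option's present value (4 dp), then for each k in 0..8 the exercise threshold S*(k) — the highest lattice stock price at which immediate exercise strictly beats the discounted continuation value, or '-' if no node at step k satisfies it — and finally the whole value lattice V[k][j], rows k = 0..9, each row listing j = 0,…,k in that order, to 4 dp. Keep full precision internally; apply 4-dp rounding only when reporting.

Δt=0.11622  u=1.15041  d=0.86926  q=0.50661  discount=0.98845
step 9 (expiry): payoffs max(K−S,0) = 85.3647 75.5629 62.5909 45.4232 22.7029 0.0000 0.0000 0.0000 0.0000 0.0000
step 8: (k=8,j=0): S=34.8634, (K−S)⁺=80.8066, hold=79.4701 ⇒ V=80.8066 exercise | (k=8,j=1): S=46.1394, (K−S)⁺=69.5306, hold=68.1940 ⇒ V=69.5306 exercise | (k=8,j=2): S=61.0626, (K−S)⁺=54.6074, hold=53.2709 ⇒ V=54.6074 exercise | (k=8,j=3): S=80.8124, (K−S)⁺=34.8576, hold=33.5211 ⇒ V=34.8576 exercise | (k=8,j=4): S=106.9500, (K−S)⁺=8.7200, hold=11.0720 ⇒ V=11.0720 continue | (k=8,j=5): S=141.5414, (K−S)⁺=0.0000, hold=0.0000 ⇒ V=0.0000 continue | (k=8,j=6): S=187.3210, (K−S)⁺=0.0000, hold=0.0000 ⇒ V=0.0000 continue | (k=8,j=7): S=247.9073, (K−S)⁺=0.0000, hold=0.0000 ⇒ V=0.0000 continue | (k=8,j=8): S=328.0894, (K−S)⁺=0.0000, hold=0.0000 ⇒ V=0.0000 continue  boundary S*=80.8124
step 7: (k=7,j=0): S=40.1071, (K−S)⁺=75.5629, hold=74.2264 ⇒ V=75.5629 exercise | (k=7,j=1): S=53.0791, (K−S)⁺=62.5909, hold=61.2543 ⇒ V=62.5909 exercise | (k=7,j=2): S=70.2468, (K−S)⁺=45.4232, hold=44.0866 ⇒ V=45.4232 exercise | (k=7,j=3): S=92.9671, (K−S)⁺=22.7029, hold=22.5441 ⇒ V=22.7029 exercise | (k=7,j=4): S=123.0360, (K−S)⁺=0.0000, hold=5.3997 ⇒ V=5.3997 continue | (k=7,j=5): S=162.8302, (K−S)⁺=0.0000, hold=0.0000 ⇒ V=0.0000 continue | (k=7,j=6): S=215.4953, (K−S)⁺=0.0000, hold=0.0000 ⇒ V=0.0000 continue | (k=7,j=7): S=285.1942, (K−S)⁺=0.0000, hold=0.0000 ⇒ V=0.0000 continue  boundary S*=92.9671
step 6: (k=6,j=0): S=46.1394, (K−S)⁺=69.5306, hold=68.1940 ⇒ V=69.5306 exercise | (k=6,j=1): S=61.0626, (K−S)⁺=54.6074, hold=53.2709 ⇒ V=54.6074 exercise | (k=6,j=2): S=80.8124, (K−S)⁺=34.8576, hold=33.5211 ⇒ V=34.8576 exercise | (k=6,j=3): S=106.9500, (K−S)⁺=8.7200, hold=13.7759 ⇒ V=13.7759 continue | (k=6,j=4): S=141.5414, (K−S)⁺=0.0000, hold=2.6334 ⇒ V=2.6334 continue | (k=6,j=5): S=187.3210, (K−S)⁺=0.0000, hold=0.0000 ⇒ V=0.0000 continue | (k=6,j=6): S=247.9073, (K−S)⁺=0.0000, hold=0.0000 ⇒ V=0.0000 continue  boundary S*=80.8124
step 5: (k=5,j=0): S=53.0791, (K−S)⁺=62.5909, hold=61.2543 ⇒ V=62.5909 exercise | (k=5,j=1): S=70.2468, (K−S)⁺=45.4232, hold=44.0866 ⇒ V=45.4232 exercise | (k=5,j=2): S=92.9671, (K−S)⁺=22.7029, hold=23.8981 ⇒ V=23.8981 continue | (k=5,j=3): S=123.0360, (K−S)⁺=0.0000, hold=8.0371 ⇒ V=8.0371 continue | (k=5,j=4): S=162.8302, (K−S)⁺=0.0000, hold=1.2843 ⇒ V=1.2843 continue | (k=5,j=5): S=215.4953, (K−S)⁺=0.0000, hold=0.0000 ⇒ V=0.0000 continue  boundary S*=70.2468
step 4: (k=4,j=0): S=61.0626, (K−S)⁺=54.6074, hold=53.2709 ⇒ V=54.6074 exercise | (k=4,j=1): S=80.8124, (K−S)⁺=34.8576, hold=34.1196 ⇒ V=34.8576 exercise | (k=4,j=2): S=106.9500, (K−S)⁺=8.7200, hold=15.6795 ⇒ V=15.6795 continue | (k=4,j=3): S=141.5414, (K−S)⁺=0.0000, hold=4.5627 ⇒ V=4.5627 continue | (k=4,j=4): S=187.3210, (K−S)⁺=0.0000, hold=0.6263 ⇒ V=0.6263 continue  boundary S*=80.8124
step 3: (k=3,j=0): S=70.2468, (K−S)⁺=45.4232, hold=44.0866 ⇒ V=45.4232 exercise | (k=3,j=1): S=92.9671, (K−S)⁺=22.7029, hold=24.8513 ⇒ V=24.8513 continue | (k=3,j=2): S=123.0360, (K−S)⁺=0.0000, hold=9.9315 ⇒ V=9.9315 continue | (k=3,j=3): S=162.8302, (K−S)⁺=0.0000, hold=2.5388 ⇒ V=2.5388 continue  boundary S*=70.2468
step 2: (k=2,j=0): S=80.8124, (K−S)⁺=34.8576, hold=34.5969 ⇒ V=34.8576 exercise | (k=2,j=1): S=106.9500, (K−S)⁺=8.7200, hold=17.0930 ⇒ V=17.0930 continue | (k=2,j=2): S=141.5414, (K−S)⁺=0.0000, hold=6.1149 ⇒ V=6.1149 continue  boundary S*=80.8124
step 1: (k=1,j=0): S=92.9671, (K−S)⁺=22.7029, hold=25.5591 ⇒ V=25.5591 continue | (k=1,j=1): S=123.0360, (K−S)⁺=0.0000, hold=11.3982 ⇒ V=11.3982 continue  boundary S*=-
step 0: (k=0,j=0): S=106.9500, (K−S)⁺=8.7200, hold=18.1726 ⇒ V=18.1726 continue  boundary S*=-

price = 18.1726
boundary = - - 80.8124 70.2468 80.8124 70.2468 80.8124 92.9671 80.8124
tree:
18.1726
25.5591 11.3982
34.8576 17.0930 6.1149
45.4232 24.8513 9.9315 2.5388
54.6074 34.8576 15.6795 4.5627 0.6263
62.5909 45.4232 23.8981 8.0371 1.2843 0.0000
69.5306 54.6074 34.8576 13.7759 2.6334 0.0000 0.0000
75.5629 62.5909 45.4232 22.7029 5.3997 0.0000 0.0000 0.0000
80.8066 69.5306 54.6074 34.8576 11.0720 0.0000 0.0000 0.0000 0.0000
85.3647 75.5629 62.5909 45.4232 22.7029 0.0000 0.0000 0.0000 0.0000 0.0000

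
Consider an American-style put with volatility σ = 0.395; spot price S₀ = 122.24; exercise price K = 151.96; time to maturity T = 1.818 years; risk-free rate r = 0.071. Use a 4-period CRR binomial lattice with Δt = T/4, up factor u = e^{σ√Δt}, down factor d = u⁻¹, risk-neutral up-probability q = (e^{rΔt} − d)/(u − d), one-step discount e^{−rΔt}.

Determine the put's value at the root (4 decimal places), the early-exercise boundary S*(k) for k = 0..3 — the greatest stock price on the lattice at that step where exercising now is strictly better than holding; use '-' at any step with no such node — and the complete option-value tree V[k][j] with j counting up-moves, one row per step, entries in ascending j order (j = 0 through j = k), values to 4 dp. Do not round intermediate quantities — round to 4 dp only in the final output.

price = 38.4732
boundary = - 93.6618 71.7649 93.6618
tree:
38.4732
58.2982 20.7719
80.1951 35.4890 7.1148
96.9729 58.2982 14.5414 0.0000
109.8282 80.1951 29.7200 0.0000 0.0000

Δt=0.45450  u=1.30512  d=0.76621  q=0.49467  discount=0.96825
step 4 (expiry): payoffs max(K−S,0) = 109.8282 80.1951 29.7200 0.0000 0.0000
step 3: (k=3,j=0): S=54.9871, (K−S)⁺=96.9729, hold=92.1475 ⇒ V=96.9729 exercise | (k=3,j=1): S=93.6618, (K−S)⁺=58.2982, hold=53.4728 ⇒ V=58.2982 exercise | (k=3,j=2): S=159.5380, (K−S)⁺=0.0000, hold=14.5414 ⇒ V=14.5414 continue | (k=3,j=3): S=271.7475, (K−S)⁺=0.0000, hold=0.0000 ⇒ V=0.0000 continue  boundary S*=93.6618
step 2: (k=2,j=0): S=71.7649, (K−S)⁺=80.1951, hold=75.3697 ⇒ V=80.1951 exercise | (k=2,j=1): S=122.2400, (K−S)⁺=29.7200, hold=35.4890 ⇒ V=35.4890 continue | (k=2,j=2): S=208.2163, (K−S)⁺=0.0000, hold=7.1148 ⇒ V=7.1148 continue  boundary S*=71.7649
step 1: (k=1,j=0): S=93.6618, (K−S)⁺=58.2982, hold=56.2359 ⇒ V=58.2982 exercise | (k=1,j=1): S=159.5380, (K−S)⁺=0.0000, hold=20.7719 ⇒ V=20.7719 continue  boundary S*=93.6618
step 0: (k=0,j=0): S=122.2400, (K−S)⁺=29.7200, hold=38.4732 ⇒ V=38.4732 continue  boundary S*=-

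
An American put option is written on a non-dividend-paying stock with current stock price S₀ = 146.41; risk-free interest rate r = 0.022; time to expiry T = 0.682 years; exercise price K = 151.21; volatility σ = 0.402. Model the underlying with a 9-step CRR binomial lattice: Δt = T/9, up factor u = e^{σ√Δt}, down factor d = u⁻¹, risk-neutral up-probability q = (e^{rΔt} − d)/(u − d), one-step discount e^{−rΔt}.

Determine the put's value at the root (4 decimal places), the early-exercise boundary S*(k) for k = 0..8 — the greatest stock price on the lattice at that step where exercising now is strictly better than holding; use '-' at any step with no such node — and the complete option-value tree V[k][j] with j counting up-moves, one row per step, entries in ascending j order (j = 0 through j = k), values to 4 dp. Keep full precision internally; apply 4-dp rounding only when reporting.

Δt=0.07578, u=1.11702, d=0.89524, q=0.47989, disc=e^(-rΔt)=0.99833
k=9 terminal: V=max(K-S,0) → 97.1304 83.7335 67.0178 46.1611 20.1377 0.0000 0.0000 0.0000 0.0000 0.0000
k=8: j=0 S=60.4078 intr=90.8022 cont=90.5503 V=90.8022[EX]; j=1 S=75.3724 intr=75.8376 cont=75.5857 V=75.8376[EX]; j=2 S=94.0442 intr=57.1658 cont=56.9140 V=57.1658[EX]; j=3 S=117.3414 intr=33.8686 cont=33.6167 V=33.8686[EX]; j=4 S=146.4100 intr=4.8000 cont=10.4564 V=10.4564[hold]; j=5 S=182.6797 intr=0.0000 cont=0.0000 V=0.0000[hold]; j=6 S=227.9343 intr=0.0000 cont=0.0000 V=0.0000[hold]; j=7 S=284.3997 intr=0.0000 cont=0.0000 V=0.0000[hold]; j=8 S=354.8531 intr=0.0000 cont=0.0000 V=0.0000[hold]  S*(8)=117.3414
k=7: j=0 S=67.4765 intr=83.7335 cont=83.4816 V=83.7335[EX]; j=1 S=84.1922 intr=67.0178 cont=66.7659 V=67.0178[EX]; j=2 S=105.0489 intr=46.1611 cont=45.9092 V=46.1611[EX]; j=3 S=131.0723 intr=20.1377 cont=22.5957 V=22.5957[hold]; j=4 S=163.5424 intr=0.0000 cont=5.4295 V=5.4295[hold]; j=5 S=204.0563 intr=0.0000 cont=0.0000 V=0.0000[hold]; j=6 S=254.6064 intr=0.0000 cont=0.0000 V=0.0000[hold]; j=7 S=317.6792 intr=0.0000 cont=0.0000 V=0.0000[hold]  S*(7)=105.0489
k=6: j=0 S=75.3724 intr=75.8376 cont=75.5857 V=75.8376[EX]; j=1 S=94.0442 intr=57.1658 cont=56.9140 V=57.1658[EX]; j=2 S=117.3414 intr=33.8686 cont=34.7943 V=34.7943[hold]; j=3 S=146.4100 intr=4.8000 cont=14.3340 V=14.3340[hold]; j=4 S=182.6797 intr=0.0000 cont=2.8192 V=2.8192[hold]; j=5 S=227.9343 intr=0.0000 cont=0.0000 V=0.0000[hold]; j=6 S=284.3997 intr=0.0000 cont=0.0000 V=0.0000[hold]  S*(6)=94.0442
k=5: j=0 S=84.1922 intr=67.0178 cont=66.7659 V=67.0178[EX]; j=1 S=105.0489 intr=46.1611 cont=46.3527 V=46.3527[hold]; j=2 S=131.0723 intr=20.1377 cont=24.9341 V=24.9341[hold]; j=3 S=163.5424 intr=0.0000 cont=8.7935 V=8.7935[hold]; j=4 S=204.0563 intr=0.0000 cont=1.4639 V=1.4639[hold]; j=5 S=254.6064 intr=0.0000 cont=0.0000 V=0.0000[hold]  S*(5)=84.1922
k=4: j=0 S=94.0442 intr=57.1658 cont=57.0058 V=57.1658[EX]; j=1 S=117.3414 intr=33.8686 cont=36.0141 V=36.0141[hold]; j=2 S=146.4100 intr=4.8000 cont=17.1598 V=17.1598[hold]; j=3 S=182.6797 intr=0.0000 cont=5.2673 V=5.2673[hold]; j=4 S=227.9343 intr=0.0000 cont=0.7601 V=0.7601[hold]  S*(4)=94.0442
k=3: j=0 S=105.0489 intr=46.1611 cont=46.9371 V=46.9371[hold]; j=1 S=131.0723 intr=20.1377 cont=26.9213 V=26.9213[hold]; j=2 S=163.5424 intr=0.0000 cont=11.4337 V=11.4337[hold]; j=3 S=204.0563 intr=0.0000 cont=3.0992 V=3.0992[hold]  S*(3)=-
k=2: j=0 S=117.3414 intr=33.8686 cont=37.2696 V=37.2696[hold]; j=1 S=146.4100 intr=4.8000 cont=19.4566 V=19.4566[hold]; j=2 S=182.6797 intr=0.0000 cont=7.4217 V=7.4217[hold]  S*(2)=-
k=1: j=0 S=131.0723 intr=20.1377 cont=28.6735 V=28.6735[hold]; j=1 S=163.5424 intr=0.0000 cont=13.6584 V=13.6584[hold]  S*(1)=-
k=0: j=0 S=146.4100 intr=4.8000 cont=21.4322 V=21.4322[hold]  S*(0)=-

price = 21.4322
boundary = - - - - 94.0442 84.1922 94.0442 105.0489 117.3414
tree:
21.4322
28.6735 13.6584
37.2696 19.4566 7.4217
46.9371 26.9213 11.4337 3.0992
57.1658 36.0141 17.1598 5.2673 0.7601
67.0178 46.3527 24.9341 8.7935 1.4639 0.0000
75.8376 57.1658 34.7943 14.3340 2.8192 0.0000 0.0000
83.7335 67.0178 46.1611 22.5957 5.4295 0.0000 0.0000 0.0000
90.8022 75.8376 57.1658 33.8686 10.4564 0.0000 0.0000 0.0000 0.0000
97.1304 83.7335 67.0178 46.1611 20.1377 0.0000 0.0000 0.0000 0.0000 0.0000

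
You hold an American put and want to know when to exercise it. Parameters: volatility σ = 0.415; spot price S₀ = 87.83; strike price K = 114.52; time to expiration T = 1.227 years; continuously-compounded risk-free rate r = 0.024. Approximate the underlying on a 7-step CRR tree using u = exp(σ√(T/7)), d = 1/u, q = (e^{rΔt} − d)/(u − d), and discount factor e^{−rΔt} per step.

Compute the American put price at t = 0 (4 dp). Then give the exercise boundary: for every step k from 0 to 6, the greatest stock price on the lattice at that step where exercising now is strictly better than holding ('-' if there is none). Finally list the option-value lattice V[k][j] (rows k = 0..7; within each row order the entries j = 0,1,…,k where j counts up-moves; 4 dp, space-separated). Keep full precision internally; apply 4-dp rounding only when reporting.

params: Δt=0.17529 u=1.18976 d=0.84051 q=0.46874 e^(-rΔt)=0.99580
t_7 payoffs: 88.4923 77.6772 62.3683 40.6982 10.0237 0.0000 0.0000 0.0000
t_6: node(6,0) S=30.9667 payoff=83.5533 vs cont=83.0726 → 83.5533 [stop]  node(6,1) S=43.8340 payoff=70.6860 vs cont=70.2053 → 70.6860 [stop]  node(6,2) S=62.0479 payoff=52.4721 vs cont=51.9914 → 52.4721 [stop]  node(6,3) S=87.8300 payoff=26.6900 vs cont=26.2092 → 26.6900 [stop]  node(6,4) S=124.3252 payoff=0.0000 vs cont=5.3028 → 5.3028 [wait]  node(6,5) S=175.9848 payoff=0.0000 vs cont=0.0000 → 0.0000 [wait]  node(6,6) S=249.1101 payoff=0.0000 vs cont=0.0000 → 0.0000 [wait]  ⇒ S*(6)=87.8300
t_5: node(5,0) S=36.8428 payoff=77.6772 vs cont=77.1964 → 77.6772 [stop]  node(5,1) S=52.1517 payoff=62.3683 vs cont=61.8875 → 62.3683 [stop]  node(5,2) S=73.8218 payoff=40.6982 vs cont=40.2174 → 40.6982 [stop]  node(5,3) S=104.4963 payoff=10.0237 vs cont=16.5950 → 16.5950 [wait]  node(5,4) S=147.9167 payoff=0.0000 vs cont=2.8053 → 2.8053 [wait]  node(5,5) S=209.3790 payoff=0.0000 vs cont=0.0000 → 0.0000 [wait]  ⇒ S*(5)=73.8218
t_4: node(4,0) S=43.8340 payoff=70.6860 vs cont=70.2053 → 70.6860 [stop]  node(4,1) S=62.0479 payoff=52.4721 vs cont=51.9914 → 52.4721 [stop]  node(4,2) S=87.8300 payoff=26.6900 vs cont=29.2765 → 29.2765 [wait]  node(4,3) S=124.3252 payoff=0.0000 vs cont=10.0886 → 10.0886 [wait]  node(4,4) S=175.9848 payoff=0.0000 vs cont=1.4841 → 1.4841 [wait]  ⇒ S*(4)=62.0479
t_3: node(3,0) S=52.1517 payoff=62.3683 vs cont=61.8875 → 62.3683 [stop]  node(3,1) S=73.8218 payoff=40.6982 vs cont=41.4247 → 41.4247 [wait]  node(3,2) S=104.4963 payoff=10.0237 vs cont=20.1972 → 20.1972 [wait]  node(3,3) S=147.9167 payoff=0.0000 vs cont=6.0299 → 6.0299 [wait]  ⇒ S*(3)=52.1517
t_2: node(2,0) S=62.0479 payoff=52.4721 vs cont=52.3305 → 52.4721 [stop]  node(2,1) S=87.8300 payoff=26.6900 vs cont=31.3424 → 31.3424 [wait]  node(2,2) S=124.3252 payoff=0.0000 vs cont=13.4995 → 13.4995 [wait]  ⇒ S*(2)=62.0479
t_1: node(1,0) S=73.8218 payoff=40.6982 vs cont=42.3890 → 42.3890 [wait]  node(1,1) S=104.4963 payoff=10.0237 vs cont=22.8822 → 22.8822 [wait]  ⇒ S*(1)=-
t_0: node(0,0) S=87.8300 payoff=26.6900 vs cont=33.1058 → 33.1058 [wait]  ⇒ S*(0)=-

price = 33.1058
boundary = - - 62.0479 52.1517 62.0479 73.8218 87.8300
tree:
33.1058
42.3890 22.8822
52.4721 31.3424 13.4995
62.3683 41.4247 20.1972 6.0299
70.6860 52.4721 29.2765 10.0886 1.4841
77.6772 62.3683 40.6982 16.5950 2.8053 0.0000
83.5533 70.6860 52.4721 26.6900 5.3028 0.0000 0.0000
88.4923 77.6772 62.3683 40.6982 10.0237 0.0000 0.0000 0.0000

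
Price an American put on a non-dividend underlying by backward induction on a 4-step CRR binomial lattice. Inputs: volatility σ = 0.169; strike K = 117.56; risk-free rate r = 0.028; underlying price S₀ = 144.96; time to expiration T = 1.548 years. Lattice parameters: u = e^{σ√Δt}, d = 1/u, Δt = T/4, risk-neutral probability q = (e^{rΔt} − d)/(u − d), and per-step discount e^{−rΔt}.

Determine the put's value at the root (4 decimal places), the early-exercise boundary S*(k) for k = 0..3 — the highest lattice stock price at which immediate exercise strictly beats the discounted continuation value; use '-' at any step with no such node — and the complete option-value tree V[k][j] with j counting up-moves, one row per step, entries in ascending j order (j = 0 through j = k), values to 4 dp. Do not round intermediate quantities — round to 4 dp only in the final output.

price = 1.2363
boundary = - - - 105.7478
tree:
1.2363
2.6234 0.0092
5.5667 0.0196 0.0000
11.8122 0.0418 0.0000 0.0000
22.3654 0.0891 0.0000 0.0000 0.0000

params: Δt=0.38700 u=1.11086 d=0.90020 q=0.52546 e^(-rΔt)=0.98922
t_4 payoffs: 22.3654 0.0891 0.0000 0.0000 0.0000
t_3: node(3,0) S=105.7478 payoff=11.8122 vs cont=10.5452 → 11.8122 [stop]  node(3,1) S=130.4936 payoff=0.0000 vs cont=0.0418 → 0.0418 [wait]  node(3,2) S=161.0301 payoff=0.0000 vs cont=0.0000 → 0.0000 [wait]  node(3,3) S=198.7125 payoff=0.0000 vs cont=0.0000 → 0.0000 [wait]  ⇒ S*(3)=105.7478
t_2: node(2,0) S=117.4709 payoff=0.0891 vs cont=5.5667 → 5.5667 [wait]  node(2,1) S=144.9600 payoff=0.0000 vs cont=0.0196 → 0.0196 [wait]  node(2,2) S=178.8818 payoff=0.0000 vs cont=0.0000 → 0.0000 [wait]  ⇒ S*(2)=-
t_1: node(1,0) S=130.4936 payoff=0.0000 vs cont=2.6234 → 2.6234 [wait]  node(1,1) S=161.0301 payoff=0.0000 vs cont=0.0092 → 0.0092 [wait]  ⇒ S*(1)=-
t_0: node(0,0) S=144.9600 payoff=0.0000 vs cont=1.2363 → 1.2363 [wait]  ⇒ S*(0)=-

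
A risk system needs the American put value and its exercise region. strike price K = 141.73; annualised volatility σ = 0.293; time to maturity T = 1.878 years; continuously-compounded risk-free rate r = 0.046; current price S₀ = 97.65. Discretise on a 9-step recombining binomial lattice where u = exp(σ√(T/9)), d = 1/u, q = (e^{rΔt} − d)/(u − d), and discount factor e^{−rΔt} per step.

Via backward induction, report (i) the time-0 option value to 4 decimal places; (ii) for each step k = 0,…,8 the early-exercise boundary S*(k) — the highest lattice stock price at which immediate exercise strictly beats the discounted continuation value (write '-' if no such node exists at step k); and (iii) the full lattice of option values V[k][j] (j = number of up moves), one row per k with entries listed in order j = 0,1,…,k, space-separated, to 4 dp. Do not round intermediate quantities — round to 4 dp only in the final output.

Δt=0.20867, u=1.14321, d=0.87473, q=0.50251, disc=e^(-rΔt)=0.99045
k=9 terminal: V=max(K-S,0) → 112.4529 103.4667 91.7223 76.3732 56.3128 30.0953 0.0000 0.0000 0.0000 0.0000
k=8: j=0 S=33.4700 intr=108.2600 cont=106.9061 V=108.2600[EX]; j=1 S=43.7431 intr=97.9869 cont=96.6330 V=97.9869[EX]; j=2 S=57.1694 intr=84.5606 cont=83.2066 V=84.5606[EX]; j=3 S=74.7168 intr=67.0132 cont=65.6593 V=67.0132[EX]; j=4 S=97.6500 intr=44.0800 cont=42.7261 V=44.0800[EX]; j=5 S=127.6223 intr=14.1077 cont=14.8290 V=14.8290[hold]; j=6 S=166.7940 intr=0.0000 cont=0.0000 V=0.0000[hold]; j=7 S=217.9891 intr=0.0000 cont=0.0000 V=0.0000[hold]; j=8 S=284.8976 intr=0.0000 cont=0.0000 V=0.0000[hold]  S*(8)=97.6500
k=7: j=0 S=38.2633 intr=103.4667 cont=102.1128 V=103.4667[EX]; j=1 S=50.0077 intr=91.7223 cont=90.3684 V=91.7223[EX]; j=2 S=65.3568 intr=76.3732 cont=75.0193 V=76.3732[EX]; j=3 S=85.4172 intr=56.3128 cont=54.9589 V=56.3128[EX]; j=4 S=111.6347 intr=30.0953 cont=29.1003 V=30.0953[EX]; j=5 S=145.8994 intr=0.0000 cont=7.3068 V=7.3068[hold]; j=6 S=190.6811 intr=0.0000 cont=0.0000 V=0.0000[hold]; j=7 S=249.2079 intr=0.0000 cont=0.0000 V=0.0000[hold]  S*(7)=111.6347
k=6: j=0 S=43.7431 intr=97.9869 cont=96.6330 V=97.9869[EX]; j=1 S=57.1694 intr=84.5606 cont=83.2066 V=84.5606[EX]; j=2 S=74.7168 intr=67.0132 cont=65.6593 V=67.0132[EX]; j=3 S=97.6500 intr=44.0800 cont=42.7261 V=44.0800[EX]; j=4 S=127.6223 intr=14.1077 cont=18.4657 V=18.4657[hold]; j=5 S=166.7940 intr=0.0000 cont=3.6003 V=3.6003[hold]; j=6 S=217.9891 intr=0.0000 cont=0.0000 V=0.0000[hold]  S*(6)=97.6500
k=5: j=0 S=50.0077 intr=91.7223 cont=90.3684 V=91.7223[EX]; j=1 S=65.3568 intr=76.3732 cont=75.0193 V=76.3732[EX]; j=2 S=85.4172 intr=56.3128 cont=54.9589 V=56.3128[EX]; j=3 S=111.6347 intr=30.0953 cont=30.9103 V=30.9103[hold]; j=4 S=145.8994 intr=0.0000 cont=10.8906 V=10.8906[hold]; j=5 S=190.6811 intr=0.0000 cont=1.7740 V=1.7740[hold]  S*(5)=85.4172
k=4: j=0 S=57.1694 intr=84.5606 cont=83.2066 V=84.5606[EX]; j=1 S=74.7168 intr=67.0132 cont=65.6593 V=67.0132[EX]; j=2 S=97.6500 intr=44.0800 cont=43.1318 V=44.0800[EX]; j=3 S=127.6223 intr=14.1077 cont=20.6510 V=20.6510[hold]; j=4 S=166.7940 intr=0.0000 cont=6.2491 V=6.2491[hold]  S*(4)=97.6500
k=3: j=0 S=65.3568 intr=76.3732 cont=75.0193 V=76.3732[EX]; j=1 S=85.4172 intr=56.3128 cont=54.9589 V=56.3128[EX]; j=2 S=111.6347 intr=30.0953 cont=31.9980 V=31.9980[hold]; j=3 S=145.8994 intr=0.0000 cont=13.2857 V=13.2857[hold]  S*(3)=85.4172
k=2: j=0 S=74.7168 intr=67.0132 cont=65.6593 V=67.0132[EX]; j=1 S=97.6500 intr=44.0800 cont=43.6731 V=44.0800[EX]; j=2 S=127.6223 intr=14.1077 cont=22.3790 V=22.3790[hold]  S*(2)=97.6500
k=1: j=0 S=85.4172 intr=56.3128 cont=54.9589 V=56.3128[EX]; j=1 S=111.6347 intr=30.0953 cont=32.8581 V=32.8581[hold]  S*(1)=85.4172
k=0: j=0 S=97.6500 intr=44.0800 cont=44.1012 V=44.1012[hold]  S*(0)=-

price = 44.1012
boundary = - 85.4172 97.6500 85.4172 97.6500 85.4172 97.6500 111.6347 97.6500
tree:
44.1012
56.3128 32.8581
67.0132 44.0800 22.3790
76.3732 56.3128 31.9980 13.2857
84.5606 67.0132 44.0800 20.6510 6.2491
91.7223 76.3732 56.3128 30.9103 10.8906 1.7740
97.9869 84.5606 67.0132 44.0800 18.4657 3.6003 0.0000
103.4667 91.7223 76.3732 56.3128 30.0953 7.3068 0.0000 0.0000
108.2600 97.9869 84.5606 67.0132 44.0800 14.8290 0.0000 0.0000 0.0000
112.4529 103.4667 91.7223 76.3732 56.3128 30.0953 0.0000 0.0000 0.0000 0.0000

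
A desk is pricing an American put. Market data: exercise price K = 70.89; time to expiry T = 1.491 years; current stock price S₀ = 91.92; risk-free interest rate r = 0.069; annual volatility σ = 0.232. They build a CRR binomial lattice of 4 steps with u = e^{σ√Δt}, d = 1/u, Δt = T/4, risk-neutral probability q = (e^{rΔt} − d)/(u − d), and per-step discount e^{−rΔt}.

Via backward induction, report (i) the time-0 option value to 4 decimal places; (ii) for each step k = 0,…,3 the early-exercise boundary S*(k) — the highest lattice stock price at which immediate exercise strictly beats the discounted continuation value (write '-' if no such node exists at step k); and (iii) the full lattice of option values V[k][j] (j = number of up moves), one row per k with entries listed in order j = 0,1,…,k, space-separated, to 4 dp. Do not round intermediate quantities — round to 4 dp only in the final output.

params: Δt=0.37275 u=1.15217 d=0.86793 q=0.55631 e^(-rΔt)=0.97461
t_4 payoffs: 18.7285 1.6463 0.0000 0.0000 0.0000
t_3: node(3,0) S=60.0987 payoff=10.7913 vs cont=8.9913 → 10.7913 [stop]  node(3,1) S=79.7802 payoff=0.0000 vs cont=0.7119 → 0.7119 [wait]  node(3,2) S=105.9071 payoff=0.0000 vs cont=0.0000 → 0.0000 [wait]  node(3,3) S=140.5902 payoff=0.0000 vs cont=0.0000 → 0.0000 [wait]  ⇒ S*(3)=60.0987
t_2: node(2,0) S=69.2437 payoff=1.6463 vs cont=5.0524 → 5.0524 [wait]  node(2,1) S=91.9200 payoff=0.0000 vs cont=0.3079 → 0.3079 [wait]  node(2,2) S=122.0225 payoff=0.0000 vs cont=0.0000 → 0.0000 [wait]  ⇒ S*(2)=-
t_1: node(1,0) S=79.7802 payoff=0.0000 vs cont=2.3517 → 2.3517 [wait]  node(1,1) S=105.9071 payoff=0.0000 vs cont=0.1331 → 0.1331 [wait]  ⇒ S*(1)=-
t_0: node(0,0) S=91.9200 payoff=0.0000 vs cont=1.0891 → 1.0891 [wait]  ⇒ S*(0)=-

price = 1.0891
boundary = - - - 60.0987
tree:
1.0891
2.3517 0.1331
5.0524 0.3079 0.0000
10.7913 0.7119 0.0000 0.0000
18.7285 1.6463 0.0000 0.0000 0.0000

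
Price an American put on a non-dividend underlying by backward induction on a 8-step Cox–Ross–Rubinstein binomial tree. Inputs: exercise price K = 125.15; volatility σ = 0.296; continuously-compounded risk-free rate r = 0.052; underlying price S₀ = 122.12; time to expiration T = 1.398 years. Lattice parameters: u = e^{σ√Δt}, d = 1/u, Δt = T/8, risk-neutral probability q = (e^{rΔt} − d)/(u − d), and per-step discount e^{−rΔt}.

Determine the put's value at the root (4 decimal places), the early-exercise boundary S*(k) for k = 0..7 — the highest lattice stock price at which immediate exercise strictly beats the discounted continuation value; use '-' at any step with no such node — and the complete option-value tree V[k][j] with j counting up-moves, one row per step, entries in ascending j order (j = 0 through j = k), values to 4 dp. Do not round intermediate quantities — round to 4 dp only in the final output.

Δt=0.17475  u=1.13172  d=0.88361  q=0.50590  discount=0.99095
step 8 (expiry): payoffs max(K−S,0) = 79.7684 67.0259 50.7054 29.8023 3.0300 0.0000 0.0000 0.0000 0.0000
step 7: (k=7,j=0): S=51.3592, (K−S)⁺=73.7908, hold=72.6587 ⇒ V=73.7908 exercise | (k=7,j=1): S=65.7802, (K−S)⁺=59.3698, hold=58.2378 ⇒ V=59.3698 exercise | (k=7,j=2): S=84.2503, (K−S)⁺=40.8997, hold=39.7676 ⇒ V=40.8997 exercise | (k=7,j=3): S=107.9067, (K−S)⁺=17.2433, hold=16.1112 ⇒ V=17.2433 exercise | (k=7,j=4): S=138.2055, (K−S)⁺=0.0000, hold=1.4836 ⇒ V=1.4836 continue | (k=7,j=5): S=177.0117, (K−S)⁺=0.0000, hold=0.0000 ⇒ V=0.0000 continue | (k=7,j=6): S=226.7142, (K−S)⁺=0.0000, hold=0.0000 ⇒ V=0.0000 continue | (k=7,j=7): S=290.3725, (K−S)⁺=0.0000, hold=0.0000 ⇒ V=0.0000 continue  boundary S*=107.9067
step 6: (k=6,j=0): S=58.1241, (K−S)⁺=67.0259, hold=65.8938 ⇒ V=67.0259 exercise | (k=6,j=1): S=74.4446, (K−S)⁺=50.7054, hold=49.5733 ⇒ V=50.7054 exercise | (k=6,j=2): S=95.3477, (K−S)⁺=29.8023, hold=28.6703 ⇒ V=29.8023 exercise | (k=6,j=3): S=122.1200, (K−S)⁺=3.0300, hold=9.1866 ⇒ V=9.1866 continue | (k=6,j=4): S=156.4097, (K−S)⁺=0.0000, hold=0.7264 ⇒ V=0.7264 continue | (k=6,j=5): S=200.3274, (K−S)⁺=0.0000, hold=0.0000 ⇒ V=0.0000 continue | (k=6,j=6): S=256.5766, (K−S)⁺=0.0000, hold=0.0000 ⇒ V=0.0000 continue  boundary S*=95.3477
step 5: (k=5,j=0): S=65.7802, (K−S)⁺=59.3698, hold=58.2378 ⇒ V=59.3698 exercise | (k=5,j=1): S=84.2503, (K−S)⁺=40.8997, hold=39.7676 ⇒ V=40.8997 exercise | (k=5,j=2): S=107.9067, (K−S)⁺=17.2433, hold=19.1977 ⇒ V=19.1977 continue | (k=5,j=3): S=138.2055, (K−S)⁺=0.0000, hold=4.8622 ⇒ V=4.8622 continue | (k=5,j=4): S=177.0117, (K−S)⁺=0.0000, hold=0.3557 ⇒ V=0.3557 continue | (k=5,j=5): S=226.7142, (K−S)⁺=0.0000, hold=0.0000 ⇒ V=0.0000 continue  boundary S*=84.2503
step 4: (k=4,j=0): S=74.4446, (K−S)⁺=50.7054, hold=49.5733 ⇒ V=50.7054 exercise | (k=4,j=1): S=95.3477, (K−S)⁺=29.8023, hold=29.6500 ⇒ V=29.8023 exercise | (k=4,j=2): S=122.1200, (K−S)⁺=3.0300, hold=11.8374 ⇒ V=11.8374 continue | (k=4,j=3): S=156.4097, (K−S)⁺=0.0000, hold=2.5590 ⇒ V=2.5590 continue | (k=4,j=4): S=200.3274, (K−S)⁺=0.0000, hold=0.1742 ⇒ V=0.1742 continue  boundary S*=95.3477
step 3: (k=3,j=0): S=84.2503, (K−S)⁺=40.8997, hold=39.7676 ⇒ V=40.8997 exercise | (k=3,j=1): S=107.9067, (K−S)⁺=17.2433, hold=20.5265 ⇒ V=20.5265 continue | (k=3,j=2): S=138.2055, (K−S)⁺=0.0000, hold=7.0789 ⇒ V=7.0789 continue | (k=3,j=3): S=177.0117, (K−S)⁺=0.0000, hold=1.3403 ⇒ V=1.3403 continue  boundary S*=84.2503
step 2: (k=2,j=0): S=95.3477, (K−S)⁺=29.8023, hold=30.3162 ⇒ V=30.3162 continue | (k=2,j=1): S=122.1200, (K−S)⁺=3.0300, hold=13.5992 ⇒ V=13.5992 continue | (k=2,j=2): S=156.4097, (K−S)⁺=0.0000, hold=4.1380 ⇒ V=4.1380 continue  boundary S*=-
step 1: (k=1,j=0): S=107.9067, (K−S)⁺=17.2433, hold=21.6614 ⇒ V=21.6614 continue | (k=1,j=1): S=138.2055, (K−S)⁺=0.0000, hold=8.7331 ⇒ V=8.7331 continue  boundary S*=-
step 0: (k=0,j=0): S=122.1200, (K−S)⁺=3.0300, hold=14.9842 ⇒ V=14.9842 continue  boundary S*=-

price = 14.9842
boundary = - - - 84.2503 95.3477 84.2503 95.3477 107.9067
tree:
14.9842
21.6614 8.7331
30.3162 13.5992 4.1380
40.8997 20.5265 7.0789 1.3403
50.7054 29.8023 11.8374 2.5590 0.1742
59.3698 40.8997 19.1977 4.8622 0.3557 0.0000
67.0259 50.7054 29.8023 9.1866 0.7264 0.0000 0.0000
73.7908 59.3698 40.8997 17.2433 1.4836 0.0000 0.0000 0.0000
79.7684 67.0259 50.7054 29.8023 3.0300 0.0000 0.0000 0.0000 0.0000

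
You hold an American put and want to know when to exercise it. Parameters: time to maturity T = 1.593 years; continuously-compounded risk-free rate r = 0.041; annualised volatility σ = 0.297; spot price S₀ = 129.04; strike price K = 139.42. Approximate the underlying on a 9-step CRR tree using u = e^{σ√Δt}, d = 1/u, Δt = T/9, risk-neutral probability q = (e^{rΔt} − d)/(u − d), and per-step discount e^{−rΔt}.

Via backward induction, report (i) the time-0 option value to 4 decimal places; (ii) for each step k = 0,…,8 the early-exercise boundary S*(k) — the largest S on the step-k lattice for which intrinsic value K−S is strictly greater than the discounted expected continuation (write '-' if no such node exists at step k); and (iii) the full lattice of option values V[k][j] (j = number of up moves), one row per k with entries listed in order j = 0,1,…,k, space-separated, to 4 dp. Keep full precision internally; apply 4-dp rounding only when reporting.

price = 21.4729
boundary = - - - 88.7006 100.5061 88.7006 100.5061 88.7006 100.5061
tree:
21.4729
29.5156 13.6755
39.3423 20.0367 7.4601
50.7194 28.4435 11.8511 3.1407
61.1382 38.9139 18.2996 5.5208 0.7861
70.3333 50.7194 27.2788 9.5113 1.5770 0.0000
78.4482 61.1382 38.9139 15.9434 3.1635 0.0000 0.0000
85.6100 70.3333 50.7194 25.6907 6.3460 0.0000 0.0000 0.0000
91.9306 78.4482 61.1382 38.9139 12.7302 0.0000 0.0000 0.0000 0.0000
97.5087 85.6100 70.3333 50.7194 25.5371 0.0000 0.0000 0.0000 0.0000 0.0000

Δt=0.17700, u=1.13309, d=0.88254, q=0.49787, disc=e^(-rΔt)=0.99277
k=9 terminal: V=max(K-S,0) → 97.5087 85.6100 70.3333 50.7194 25.5371 0.0000 0.0000 0.0000 0.0000 0.0000
k=8: j=0 S=47.4894 intr=91.9306 cont=90.9225 V=91.9306[EX]; j=1 S=60.9718 intr=78.4482 cont=77.4401 V=78.4482[EX]; j=2 S=78.2818 intr=61.1382 cont=60.1301 V=61.1382[EX]; j=3 S=100.5061 intr=38.9139 cont=37.9058 V=38.9139[EX]; j=4 S=129.0400 intr=10.3800 cont=12.7302 V=12.7302[hold]; j=5 S=165.6747 intr=0.0000 cont=0.0000 V=0.0000[hold]; j=6 S=212.7101 intr=0.0000 cont=0.0000 V=0.0000[hold]; j=7 S=273.0990 intr=0.0000 cont=0.0000 V=0.0000[hold]; j=8 S=350.6323 intr=0.0000 cont=0.0000 V=0.0000[hold]  S*(8)=100.5061
k=7: j=0 S=53.8100 intr=85.6100 cont=84.6019 V=85.6100[EX]; j=1 S=69.0867 intr=70.3333 cont=69.3252 V=70.3333[EX]; j=2 S=88.7006 intr=50.7194 cont=49.7113 V=50.7194[EX]; j=3 S=113.8829 intr=25.5371 cont=25.6907 V=25.6907[hold]; j=4 S=146.2145 intr=0.0000 cont=6.3460 V=6.3460[hold]; j=5 S=187.7250 intr=0.0000 cont=0.0000 V=0.0000[hold]; j=6 S=241.0206 intr=0.0000 cont=0.0000 V=0.0000[hold]; j=7 S=309.4468 intr=0.0000 cont=0.0000 V=0.0000[hold]  S*(7)=88.7006
k=6: j=0 S=60.9718 intr=78.4482 cont=77.4401 V=78.4482[EX]; j=1 S=78.2818 intr=61.1382 cont=60.1301 V=61.1382[EX]; j=2 S=100.5061 intr=38.9139 cont=37.9817 V=38.9139[EX]; j=3 S=129.0400 intr=10.3800 cont=15.9434 V=15.9434[hold]; j=4 S=165.6747 intr=0.0000 cont=3.1635 V=3.1635[hold]; j=5 S=212.7101 intr=0.0000 cont=0.0000 V=0.0000[hold]; j=6 S=273.0990 intr=0.0000 cont=0.0000 V=0.0000[hold]  S*(6)=100.5061
k=5: j=0 S=69.0867 intr=70.3333 cont=69.3252 V=70.3333[EX]; j=1 S=88.7006 intr=50.7194 cont=49.7113 V=50.7194[EX]; j=2 S=113.8829 intr=25.5371 cont=27.2788 V=27.2788[hold]; j=3 S=146.2145 intr=0.0000 cont=9.5113 V=9.5113[hold]; j=4 S=187.7250 intr=0.0000 cont=1.5770 V=1.5770[hold]; j=5 S=241.0206 intr=0.0000 cont=0.0000 V=0.0000[hold]  S*(5)=88.7006
k=4: j=0 S=78.2818 intr=61.1382 cont=60.1301 V=61.1382[EX]; j=1 S=100.5061 intr=38.9139 cont=38.7667 V=38.9139[EX]; j=2 S=129.0400 intr=10.3800 cont=18.2996 V=18.2996[hold]; j=3 S=165.6747 intr=0.0000 cont=5.5208 V=5.5208[hold]; j=4 S=212.7101 intr=0.0000 cont=0.7861 V=0.7861[hold]  S*(4)=100.5061
k=3: j=0 S=88.7006 intr=50.7194 cont=49.7113 V=50.7194[EX]; j=1 S=113.8829 intr=25.5371 cont=28.4435 V=28.4435[hold]; j=2 S=146.2145 intr=0.0000 cont=11.8511 V=11.8511[hold]; j=3 S=187.7250 intr=0.0000 cont=3.1407 V=3.1407[hold]  S*(3)=88.7006
k=2: j=0 S=100.5061 intr=38.9139 cont=39.3423 V=39.3423[hold]; j=1 S=129.0400 intr=10.3800 cont=20.0367 V=20.0367[hold]; j=2 S=165.6747 intr=0.0000 cont=7.4601 V=7.4601[hold]  S*(2)=-
k=1: j=0 S=113.8829 intr=25.5371 cont=29.5156 V=29.5156[hold]; j=1 S=146.2145 intr=0.0000 cont=13.6755 V=13.6755[hold]  S*(1)=-
k=0: j=0 S=129.0400 intr=10.3800 cont=21.4729 V=21.4729[hold]  S*(0)=-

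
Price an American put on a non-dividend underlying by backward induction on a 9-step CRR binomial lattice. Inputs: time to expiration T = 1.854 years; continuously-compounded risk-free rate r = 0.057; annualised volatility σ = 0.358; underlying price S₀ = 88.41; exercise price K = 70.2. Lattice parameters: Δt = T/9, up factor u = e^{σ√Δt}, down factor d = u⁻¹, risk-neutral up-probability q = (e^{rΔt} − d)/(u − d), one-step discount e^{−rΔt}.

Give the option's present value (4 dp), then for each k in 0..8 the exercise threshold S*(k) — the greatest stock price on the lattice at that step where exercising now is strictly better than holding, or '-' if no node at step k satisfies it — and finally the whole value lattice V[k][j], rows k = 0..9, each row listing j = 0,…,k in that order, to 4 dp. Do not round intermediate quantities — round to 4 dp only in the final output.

params: Δt=0.20600 u=1.17643 d=0.85003 q=0.49565 e^(-rΔt)=0.98833
t_9 payoffs: 49.7167 41.8513 30.9656 15.8999 0.0000 0.0000 0.0000 0.0000 0.0000 0.0000
t_8: node(8,0) S=24.0972 payoff=46.1028 vs cont=45.2833 → 46.1028 [stop]  node(8,1) S=33.3503 payoff=36.8497 vs cont=36.0302 → 36.8497 [stop]  node(8,2) S=46.1566 payoff=24.0434 vs cont=23.2239 → 24.0434 [stop]  node(8,3) S=63.8804 payoff=6.3196 vs cont=7.9254 → 7.9254 [wait]  node(8,4) S=88.4100 payoff=0.0000 vs cont=0.0000 → 0.0000 [wait]  node(8,5) S=122.3588 payoff=0.0000 vs cont=0.0000 → 0.0000 [wait]  node(8,6) S=169.3437 payoff=0.0000 vs cont=0.0000 → 0.0000 [wait]  node(8,7) S=234.3704 payoff=0.0000 vs cont=0.0000 → 0.0000 [wait]  node(8,8) S=324.3669 payoff=0.0000 vs cont=0.0000 → 0.0000 [wait]  ⇒ S*(8)=46.1566
t_7: node(7,0) S=28.3487 payoff=41.8513 vs cont=41.0318 → 41.8513 [stop]  node(7,1) S=39.2344 payoff=30.9656 vs cont=30.1461 → 30.9656 [stop]  node(7,2) S=54.3001 payoff=15.8999 vs cont=15.8671 → 15.8999 [stop]  node(7,3) S=75.1510 payoff=0.0000 vs cont=3.9505 → 3.9505 [wait]  node(7,4) S=104.0084 payoff=0.0000 vs cont=0.0000 → 0.0000 [wait]  node(7,5) S=143.9468 payoff=0.0000 vs cont=0.0000 → 0.0000 [wait]  node(7,6) S=199.2213 payoff=0.0000 vs cont=0.0000 → 0.0000 [wait]  node(7,7) S=275.7208 payoff=0.0000 vs cont=0.0000 → 0.0000 [wait]  ⇒ S*(7)=54.3001
t_6: node(6,0) S=33.3503 payoff=36.8497 vs cont=36.0302 → 36.8497 [stop]  node(6,1) S=46.1566 payoff=24.0434 vs cont=23.2239 → 24.0434 [stop]  node(6,2) S=63.8804 payoff=6.3196 vs cont=9.8607 → 9.8607 [wait]  node(6,3) S=88.4100 payoff=0.0000 vs cont=1.9692 → 1.9692 [wait]  node(6,4) S=122.3588 payoff=0.0000 vs cont=0.0000 → 0.0000 [wait]  node(6,5) S=169.3437 payoff=0.0000 vs cont=0.0000 → 0.0000 [wait]  node(6,6) S=234.3704 payoff=0.0000 vs cont=0.0000 → 0.0000 [wait]  ⇒ S*(6)=46.1566
t_5: node(5,0) S=39.2344 payoff=30.9656 vs cont=30.1461 → 30.9656 [stop]  node(5,1) S=54.3001 payoff=15.8999 vs cont=16.8151 → 16.8151 [wait]  node(5,2) S=75.1510 payoff=0.0000 vs cont=5.8798 → 5.8798 [wait]  node(5,3) S=104.0084 payoff=0.0000 vs cont=0.9816 → 0.9816 [wait]  node(5,4) S=143.9468 payoff=0.0000 vs cont=0.0000 → 0.0000 [wait]  node(5,5) S=199.2213 payoff=0.0000 vs cont=0.0000 → 0.0000 [wait]  ⇒ S*(5)=39.2344
t_4: node(4,0) S=46.1566 payoff=24.0434 vs cont=23.6722 → 24.0434 [stop]  node(4,1) S=63.8804 payoff=6.3196 vs cont=11.2619 → 11.2619 [wait]  node(4,2) S=88.4100 payoff=0.0000 vs cont=3.4117 → 3.4117 [wait]  node(4,3) S=122.3588 payoff=0.0000 vs cont=0.4893 → 0.4893 [wait]  node(4,4) S=169.3437 payoff=0.0000 vs cont=0.0000 → 0.0000 [wait]  ⇒ S*(4)=46.1566
t_3: node(3,0) S=54.3001 payoff=15.8999 vs cont=17.5015 → 17.5015 [wait]  node(3,1) S=75.1510 payoff=0.0000 vs cont=7.2849 → 7.2849 [wait]  node(3,2) S=104.0084 payoff=0.0000 vs cont=1.9402 → 1.9402 [wait]  node(3,3) S=143.9468 payoff=0.0000 vs cont=0.2439 → 0.2439 [wait]  ⇒ S*(3)=-
t_2: node(2,0) S=63.8804 payoff=6.3196 vs cont=12.2924 → 12.2924 [wait]  node(2,1) S=88.4100 payoff=0.0000 vs cont=4.5817 → 4.5817 [wait]  node(2,2) S=122.3588 payoff=0.0000 vs cont=1.0866 → 1.0866 [wait]  ⇒ S*(2)=-
t_1: node(1,0) S=75.1510 payoff=0.0000 vs cont=8.3717 → 8.3717 [wait]  node(1,1) S=104.0084 payoff=0.0000 vs cont=2.8161 → 2.8161 [wait]  ⇒ S*(1)=-
t_0: node(0,0) S=88.4100 payoff=0.0000 vs cont=5.5524 → 5.5524 [wait]  ⇒ S*(0)=-

price = 5.5524
boundary = - - - - 46.1566 39.2344 46.1566 54.3001 46.1566
tree:
5.5524
8.3717 2.8161
12.2924 4.5817 1.0866
17.5015 7.2849 1.9402 0.2439
24.0434 11.2619 3.4117 0.4893 0.0000
30.9656 16.8151 5.8798 0.9816 0.0000 0.0000
36.8497 24.0434 9.8607 1.9692 0.0000 0.0000 0.0000
41.8513 30.9656 15.8999 3.9505 0.0000 0.0000 0.0000 0.0000
46.1028 36.8497 24.0434 7.9254 0.0000 0.0000 0.0000 0.0000 0.0000
49.7167 41.8513 30.9656 15.8999 0.0000 0.0000 0.0000 0.0000 0.0000 0.0000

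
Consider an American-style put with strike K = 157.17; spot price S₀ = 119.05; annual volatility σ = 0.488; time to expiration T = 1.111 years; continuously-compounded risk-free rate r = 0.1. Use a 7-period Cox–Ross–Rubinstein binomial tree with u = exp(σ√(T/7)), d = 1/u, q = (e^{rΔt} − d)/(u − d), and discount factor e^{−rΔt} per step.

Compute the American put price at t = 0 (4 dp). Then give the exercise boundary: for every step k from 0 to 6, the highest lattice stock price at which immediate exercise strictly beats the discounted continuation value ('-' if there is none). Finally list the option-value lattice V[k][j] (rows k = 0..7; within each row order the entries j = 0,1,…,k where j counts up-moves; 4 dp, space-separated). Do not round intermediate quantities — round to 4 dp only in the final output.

price = 43.6567
boundary = - 98.0159 80.6981 98.0159 80.6981 98.0159 119.0500
tree:
43.6567
59.1541 29.1014
76.4719 42.2488 16.4954
90.7299 59.1541 26.1967 7.0320
102.4687 76.4719 40.2573 12.5552 1.5675
112.1335 90.7299 59.1541 22.0878 3.1376 0.0000
120.0907 102.4687 76.4719 38.1200 6.2806 0.0000 0.0000
126.6420 112.1335 90.7299 59.1541 12.5720 0.0000 0.0000 0.0000

Δt=0.15871, u=1.21460, d=0.82332, q=0.49244, disc=e^(-rΔt)=0.98425
k=7 terminal: V=max(K-S,0) → 126.6420 112.1335 90.7299 59.1541 12.5720 0.0000 0.0000 0.0000
k=6: j=0 S=37.0793 intr=120.0907 cont=117.6159 V=120.0907[EX]; j=1 S=54.7013 intr=102.4687 cont=99.9939 V=102.4687[EX]; j=2 S=80.6981 intr=76.4719 cont=73.9971 V=76.4719[EX]; j=3 S=119.0500 intr=38.1200 cont=35.6452 V=38.1200[EX]; j=4 S=175.6287 intr=0.0000 cont=6.2806 V=6.2806[hold]; j=5 S=259.0964 intr=0.0000 cont=0.0000 V=0.0000[hold]; j=6 S=382.2322 intr=0.0000 cont=0.0000 V=0.0000[hold]  S*(6)=119.0500
k=5: j=0 S=45.0365 intr=112.1335 cont=109.6587 V=112.1335[EX]; j=1 S=66.4401 intr=90.7299 cont=88.2551 V=90.7299[EX]; j=2 S=98.0159 intr=59.1541 cont=56.6793 V=59.1541[EX]; j=3 S=144.5980 intr=12.5720 cont=22.0878 V=22.0878[hold]; j=4 S=213.3184 intr=0.0000 cont=3.1376 V=3.1376[hold]; j=5 S=314.6982 intr=0.0000 cont=0.0000 V=0.0000[hold]  S*(5)=98.0159
k=4: j=0 S=54.7013 intr=102.4687 cont=99.9939 V=102.4687[EX]; j=1 S=80.6981 intr=76.4719 cont=73.9971 V=76.4719[EX]; j=2 S=119.0500 intr=38.1200 cont=40.2573 V=40.2573[hold]; j=3 S=175.6287 intr=0.0000 cont=12.5552 V=12.5552[hold]; j=4 S=259.0964 intr=0.0000 cont=1.5675 V=1.5675[hold]  S*(4)=80.6981
k=3: j=0 S=66.4401 intr=90.7299 cont=88.2551 V=90.7299[EX]; j=1 S=98.0159 intr=59.1541 cont=57.7152 V=59.1541[EX]; j=2 S=144.5980 intr=12.5720 cont=26.1967 V=26.1967[hold]; j=3 S=213.3184 intr=0.0000 cont=7.0320 V=7.0320[hold]  S*(3)=98.0159
k=2: j=0 S=80.6981 intr=76.4719 cont=73.9971 V=76.4719[EX]; j=1 S=119.0500 intr=38.1200 cont=42.2488 V=42.2488[hold]; j=2 S=175.6287 intr=0.0000 cont=16.4954 V=16.4954[hold]  S*(2)=80.6981
k=1: j=0 S=98.0159 intr=59.1541 cont=58.6805 V=59.1541[EX]; j=1 S=144.5980 intr=12.5720 cont=29.1014 V=29.1014[hold]  S*(1)=98.0159
k=0: j=0 S=119.0500 intr=38.1200 cont=43.6567 V=43.6567[hold]  S*(0)=-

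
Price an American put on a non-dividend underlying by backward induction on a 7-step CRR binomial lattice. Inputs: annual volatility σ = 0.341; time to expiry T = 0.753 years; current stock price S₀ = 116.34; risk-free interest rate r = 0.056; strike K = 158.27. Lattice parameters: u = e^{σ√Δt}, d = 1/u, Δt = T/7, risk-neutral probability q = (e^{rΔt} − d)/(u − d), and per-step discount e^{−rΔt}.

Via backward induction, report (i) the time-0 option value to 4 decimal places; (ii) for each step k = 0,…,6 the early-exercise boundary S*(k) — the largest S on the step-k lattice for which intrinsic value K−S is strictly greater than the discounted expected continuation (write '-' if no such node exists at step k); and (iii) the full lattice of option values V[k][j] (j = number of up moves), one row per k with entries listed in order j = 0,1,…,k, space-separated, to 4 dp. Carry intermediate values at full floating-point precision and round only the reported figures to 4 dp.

price = 42.2612
boundary = - 104.0296 116.3400 104.0296 116.3400 130.1072 116.3400
tree:
42.2612
54.2404 30.7469
65.2482 41.9300 19.8924
75.0912 54.2404 29.5544 10.4335
83.8927 65.2482 41.9300 17.4882 3.4776
91.7628 75.0912 54.2404 28.1628 6.9836 0.0000
98.8002 83.8927 65.2482 41.9300 14.0241 0.0000 0.0000
105.0930 91.7628 75.0912 54.2404 28.1628 0.0000 0.0000 0.0000

params: Δt=0.10757 u=1.11834 d=0.89419 q=0.49902 e^(-rΔt)=0.99399
t_7 payoffs: 105.0930 91.7628 75.0912 54.2404 28.1628 0.0000 0.0000 0.0000
t_6: node(6,0) S=59.4698 payoff=98.8002 vs cont=97.8497 → 98.8002 [stop]  node(6,1) S=74.3773 payoff=83.8927 vs cont=82.9421 → 83.8927 [stop]  node(6,2) S=93.0218 payoff=65.2482 vs cont=64.2976 → 65.2482 [stop]  node(6,3) S=116.3400 payoff=41.9300 vs cont=40.9794 → 41.9300 [stop]  node(6,4) S=145.5035 payoff=12.7665 vs cont=14.0241 → 14.0241 [wait]  node(6,5) S=181.9775 payoff=0.0000 vs cont=0.0000 → 0.0000 [wait]  node(6,6) S=227.5945 payoff=0.0000 vs cont=0.0000 → 0.0000 [wait]  ⇒ S*(6)=116.3400
t_5: node(5,0) S=66.5072 payoff=91.7628 vs cont=90.8123 → 91.7628 [stop]  node(5,1) S=83.1788 payoff=75.0912 vs cont=74.1406 → 75.0912 [stop]  node(5,2) S=104.0296 payoff=54.2404 vs cont=53.2898 → 54.2404 [stop]  node(5,3) S=130.1072 payoff=28.1628 vs cont=27.8361 → 28.1628 [stop]  node(5,4) S=162.7217 payoff=0.0000 vs cont=6.9836 → 6.9836 [wait]  node(5,5) S=203.5119 payoff=0.0000 vs cont=0.0000 → 0.0000 [wait]  ⇒ S*(5)=130.1072
t_4: node(4,0) S=74.3773 payoff=83.8927 vs cont=82.9421 → 83.8927 [stop]  node(4,1) S=93.0218 payoff=65.2482 vs cont=64.2976 → 65.2482 [stop]  node(4,2) S=116.3400 payoff=41.9300 vs cont=40.9794 → 41.9300 [stop]  node(4,3) S=145.5035 payoff=12.7665 vs cont=17.4882 → 17.4882 [wait]  node(4,4) S=181.9775 payoff=0.0000 vs cont=3.4776 → 3.4776 [wait]  ⇒ S*(4)=116.3400
t_3: node(3,0) S=83.1788 payoff=75.0912 vs cont=74.1406 → 75.0912 [stop]  node(3,1) S=104.0296 payoff=54.2404 vs cont=53.2898 → 54.2404 [stop]  node(3,2) S=130.1072 payoff=28.1628 vs cont=29.5544 → 29.5544 [wait]  node(3,3) S=162.7217 payoff=0.0000 vs cont=10.4335 → 10.4335 [wait]  ⇒ S*(3)=104.0296
t_2: node(2,0) S=93.0218 payoff=65.2482 vs cont=64.2976 → 65.2482 [stop]  node(2,1) S=116.3400 payoff=41.9300 vs cont=41.6697 → 41.9300 [stop]  node(2,2) S=145.5035 payoff=12.7665 vs cont=19.8924 → 19.8924 [wait]  ⇒ S*(2)=116.3400
t_1: node(1,0) S=104.0296 payoff=54.2404 vs cont=53.2898 → 54.2404 [stop]  node(1,1) S=130.1072 payoff=28.1628 vs cont=30.7469 → 30.7469 [wait]  ⇒ S*(1)=104.0296
t_0: node(0,0) S=116.3400 payoff=41.9300 vs cont=42.2612 → 42.2612 [wait]  ⇒ S*(0)=-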